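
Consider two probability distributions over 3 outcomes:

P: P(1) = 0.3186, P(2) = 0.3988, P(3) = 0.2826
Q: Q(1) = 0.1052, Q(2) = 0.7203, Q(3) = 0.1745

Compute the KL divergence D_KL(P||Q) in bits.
0.3657 bits

D_KL(P||Q) = Σ P(x) log₂(P(x)/Q(x))

Computing term by term:
  P(1)·log₂(P(1)/Q(1)) = 0.3186·log₂(0.3186/0.1052) = 0.50932
  P(2)·log₂(P(2)/Q(2)) = 0.3988·log₂(0.3988/0.7203) = -0.34015
  P(3)·log₂(P(3)/Q(3)) = 0.2826·log₂(0.2826/0.1745) = 0.19656

D_KL(P||Q) = 0.50932 - 0.34015 + 0.19656 = 0.36573 ≈ 0.3657 bits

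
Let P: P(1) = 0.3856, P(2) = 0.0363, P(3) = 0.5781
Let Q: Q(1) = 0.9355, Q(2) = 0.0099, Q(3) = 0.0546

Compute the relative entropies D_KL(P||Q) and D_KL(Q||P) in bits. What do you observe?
D_KL(P||Q) = 1.5431 bits, D_KL(Q||P) = 0.9917 bits. The two directions give different values (D_KL(P||Q) exceeds D_KL(Q||P) by 0.5514 bits): KL divergence is asymmetric.

D_KL(P||Q) = Σ P(x) log₂(P(x)/Q(x))

Computing term by term:
  P(1)·log₂(P(1)/Q(1)) = 0.3856·log₂(0.3856/0.9355) = -0.49304
  P(2)·log₂(P(2)/Q(2)) = 0.0363·log₂(0.0363/0.0099) = 0.06804
  P(3)·log₂(P(3)/Q(3)) = 0.5781·log₂(0.5781/0.0546) = 1.96805

D_KL(P||Q) = -0.49304 + 0.06804 + 1.96805 = 1.54305 ≈ 1.5431 bits

D_KL(Q||P) = Σ Q(x) log₂(Q(x)/P(x))

Computing term by term:
  Q(1)·log₂(Q(1)/P(1)) = 0.9355·log₂(0.9355/0.3856) = 1.19616
  Q(2)·log₂(Q(2)/P(2)) = 0.0099·log₂(0.0099/0.0363) = -0.01856
  Q(3)·log₂(Q(3)/P(3)) = 0.0546·log₂(0.0546/0.5781) = -0.18588

D_KL(Q||P) = 1.19616 - 0.01856 - 0.18588 = 0.99172 ≈ 0.9917 bits

These are NOT equal (difference: 0.5514 bits). KL divergence is asymmetric: D_KL(P||Q) ≠ D_KL(Q||P) in general.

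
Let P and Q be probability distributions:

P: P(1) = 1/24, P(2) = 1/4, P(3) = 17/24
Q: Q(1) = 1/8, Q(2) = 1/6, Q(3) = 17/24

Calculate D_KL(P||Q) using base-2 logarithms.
0.0802 bits

D_KL(P||Q) = Σ P(x) log₂(P(x)/Q(x))

Computing term by term:
  P(1)·log₂(P(1)/Q(1)) = (1/24)·log₂((1/24)/(1/8)) = -0.06604
  P(2)·log₂(P(2)/Q(2)) = (1/4)·log₂((1/4)/(1/6)) = 0.14624
  P(3)·log₂(P(3)/Q(3)) = (17/24)·log₂((17/24)/(17/24)) = 0.00000

D_KL(P||Q) = -0.06604 + 0.14624 + 0.00000 = 0.08020 ≈ 0.0802 bits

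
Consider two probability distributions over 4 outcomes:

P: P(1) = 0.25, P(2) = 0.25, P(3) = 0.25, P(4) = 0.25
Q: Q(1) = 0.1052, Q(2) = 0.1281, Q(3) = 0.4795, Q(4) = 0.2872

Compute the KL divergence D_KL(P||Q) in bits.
0.2684 bits

D_KL(P||Q) = Σ P(x) log₂(P(x)/Q(x))

Computing term by term:
  P(1)·log₂(P(1)/Q(1)) = 0.25·log₂(0.25/0.1052) = 0.31220
  P(2)·log₂(P(2)/Q(2)) = 0.25·log₂(0.25/0.1281) = 0.24116
  P(3)·log₂(P(3)/Q(3)) = 0.25·log₂(0.25/0.4795) = -0.23490
  P(4)·log₂(P(4)/Q(4)) = 0.25·log₂(0.25/0.2872) = -0.05003

D_KL(P||Q) = 0.31220 + 0.24116 - 0.23490 - 0.05003 = 0.26843 ≈ 0.2684 bits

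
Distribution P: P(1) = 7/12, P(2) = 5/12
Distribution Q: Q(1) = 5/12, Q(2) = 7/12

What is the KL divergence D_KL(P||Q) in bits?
0.0809 bits

D_KL(P||Q) = Σ P(x) log₂(P(x)/Q(x))

Computing term by term:
  P(1)·log₂(P(1)/Q(1)) = (7/12)·log₂((7/12)/(5/12)) = 0.28317
  P(2)·log₂(P(2)/Q(2)) = (5/12)·log₂((5/12)/(7/12)) = -0.20226

D_KL(P||Q) = 0.28317 - 0.20226 = 0.08091 ≈ 0.0809 bits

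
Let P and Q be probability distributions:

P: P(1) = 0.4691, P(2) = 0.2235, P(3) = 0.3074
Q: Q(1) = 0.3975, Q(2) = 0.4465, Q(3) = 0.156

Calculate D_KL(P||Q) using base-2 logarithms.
0.1898 bits

D_KL(P||Q) = Σ P(x) log₂(P(x)/Q(x))

Computing term by term:
  P(1)·log₂(P(1)/Q(1)) = 0.4691·log₂(0.4691/0.3975) = 0.11209
  P(2)·log₂(P(2)/Q(2)) = 0.2235·log₂(0.2235/0.4465) = -0.22314
  P(3)·log₂(P(3)/Q(3)) = 0.3074·log₂(0.3074/0.156) = 0.30081

D_KL(P||Q) = 0.11209 - 0.22314 + 0.30081 = 0.18976 ≈ 0.1898 bits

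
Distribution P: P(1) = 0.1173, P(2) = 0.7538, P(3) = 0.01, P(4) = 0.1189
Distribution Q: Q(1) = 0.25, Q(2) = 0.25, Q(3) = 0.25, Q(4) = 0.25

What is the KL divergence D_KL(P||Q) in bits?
0.8983 bits

D_KL(P||Q) = Σ P(x) log₂(P(x)/Q(x))

Computing term by term:
  P(1)·log₂(P(1)/Q(1)) = 0.1173·log₂(0.1173/0.25) = -0.12806
  P(2)·log₂(P(2)/Q(2)) = 0.7538·log₂(0.7538/0.25) = 1.20024
  P(3)·log₂(P(3)/Q(3)) = 0.01·log₂(0.01/0.25) = -0.04644
  P(4)·log₂(P(4)/Q(4)) = 0.1189·log₂(0.1189/0.25) = -0.12748

D_KL(P||Q) = -0.12806 + 1.20024 - 0.04644 - 0.12748 = 0.89826 ≈ 0.8983 bits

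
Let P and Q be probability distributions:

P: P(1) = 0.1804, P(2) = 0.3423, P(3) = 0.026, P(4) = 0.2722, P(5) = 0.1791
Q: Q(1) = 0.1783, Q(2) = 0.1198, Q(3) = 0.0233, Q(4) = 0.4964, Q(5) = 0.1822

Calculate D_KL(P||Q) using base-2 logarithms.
0.2852 bits

D_KL(P||Q) = Σ P(x) log₂(P(x)/Q(x))

Computing term by term:
  P(1)·log₂(P(1)/Q(1)) = 0.1804·log₂(0.1804/0.1783) = 0.00305
  P(2)·log₂(P(2)/Q(2)) = 0.3423·log₂(0.3423/0.1198) = 0.51846
  P(3)·log₂(P(3)/Q(3)) = 0.026·log₂(0.026/0.0233) = 0.00411
  P(4)·log₂(P(4)/Q(4)) = 0.2722·log₂(0.2722/0.4964) = -0.23595
  P(5)·log₂(P(5)/Q(5)) = 0.1791·log₂(0.1791/0.1822) = -0.00443

D_KL(P||Q) = 0.00305 + 0.51846 + 0.00411 - 0.23595 - 0.00443 = 0.28524 ≈ 0.2852 bits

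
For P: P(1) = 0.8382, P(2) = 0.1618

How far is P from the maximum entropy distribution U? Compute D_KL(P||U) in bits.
0.3614 bits

U(i) = 1/2 for all i

D_KL(P||U) = Σ P(x) log₂(P(x) / (1/2))
           = Σ P(x) log₂(P(x)) + log₂(2)
           = log₂(2) - H(P)

H(P) = -Σ P(x) log₂(P(x)):
  -P(1)·log₂(P(1)) = -(0.8382)·log₂(0.8382) = 0.21343
  -P(2)·log₂(P(2)) = -(0.1618)·log₂(0.1618) = 0.42516
H(P) = 0.21343 + 0.42516 = 0.63859 bits

log₂(2) = 1.00000 bits

D_KL(P||U) = 1.00000 - 0.63859 = 0.36141 ≈ 0.3614 bits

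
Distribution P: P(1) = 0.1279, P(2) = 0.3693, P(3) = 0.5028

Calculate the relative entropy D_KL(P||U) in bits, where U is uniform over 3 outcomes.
0.1760 bits

U(i) = 1/3 for all i

D_KL(P||U) = Σ P(x) log₂(P(x) / (1/3))
           = Σ P(x) log₂(P(x)) + log₂(3)
           = log₂(3) - H(P)

H(P) = -Σ P(x) log₂(P(x)):
  -P(1)·log₂(P(1)) = -(0.1279)·log₂(0.1279) = 0.37947
  -P(2)·log₂(P(2)) = -(0.3693)·log₂(0.3693) = 0.53073
  -P(3)·log₂(P(3)) = -(0.5028)·log₂(0.5028) = 0.49875
H(P) = 0.37947 + 0.53073 + 0.49875 = 1.40895 bits

log₂(3) = 1.58496 bits

D_KL(P||U) = 1.58496 - 1.40895 = 0.17601 ≈ 0.1760 bits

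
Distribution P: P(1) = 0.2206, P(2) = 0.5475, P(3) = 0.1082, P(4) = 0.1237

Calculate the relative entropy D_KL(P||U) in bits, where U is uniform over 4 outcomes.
0.3231 bits

U(i) = 1/4 for all i

D_KL(P||U) = Σ P(x) log₂(P(x) / (1/4))
           = Σ P(x) log₂(P(x)) + log₂(4)
           = log₂(4) - H(P)

H(P) = -Σ P(x) log₂(P(x)):
  -P(1)·log₂(P(1)) = -(0.2206)·log₂(0.2206) = 0.48102
  -P(2)·log₂(P(2)) = -(0.5475)·log₂(0.5475) = 0.47582
  -P(3)·log₂(P(3)) = -(0.1082)·log₂(0.1082) = 0.34713
  -P(4)·log₂(P(4)) = -(0.1237)·log₂(0.1237) = 0.37297
H(P) = 0.48102 + 0.47582 + 0.34713 + 0.37297 = 1.67694 bits

log₂(4) = 2.00000 bits

D_KL(P||U) = 2.00000 - 1.67694 = 0.32306 ≈ 0.3231 bits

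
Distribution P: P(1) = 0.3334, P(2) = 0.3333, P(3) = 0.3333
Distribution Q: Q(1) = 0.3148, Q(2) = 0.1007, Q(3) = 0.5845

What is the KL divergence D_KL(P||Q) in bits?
0.3330 bits

D_KL(P||Q) = Σ P(x) log₂(P(x)/Q(x))

Computing term by term:
  P(1)·log₂(P(1)/Q(1)) = 0.3334·log₂(0.3334/0.3148) = 0.02761
  P(2)·log₂(P(2)/Q(2)) = 0.3333·log₂(0.3333/0.1007) = 0.57553
  P(3)·log₂(P(3)/Q(3)) = 0.3333·log₂(0.3333/0.5845) = -0.27010

D_KL(P||Q) = 0.02761 + 0.57553 - 0.27010 = 0.33304 ≈ 0.3330 bits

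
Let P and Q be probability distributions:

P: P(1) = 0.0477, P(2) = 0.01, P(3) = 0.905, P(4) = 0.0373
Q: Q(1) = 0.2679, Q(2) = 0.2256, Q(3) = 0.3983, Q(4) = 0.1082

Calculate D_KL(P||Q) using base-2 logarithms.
0.8506 bits

D_KL(P||Q) = Σ P(x) log₂(P(x)/Q(x))

Computing term by term:
  P(1)·log₂(P(1)/Q(1)) = 0.0477·log₂(0.0477/0.2679) = -0.11876
  P(2)·log₂(P(2)/Q(2)) = 0.01·log₂(0.01/0.2256) = -0.04496
  P(3)·log₂(P(3)/Q(3)) = 0.905·log₂(0.905/0.3983) = 1.07158
  P(4)·log₂(P(4)/Q(4)) = 0.0373·log₂(0.0373/0.1082) = -0.05731

D_KL(P||Q) = -0.11876 - 0.04496 + 1.07158 - 0.05731 = 0.85055 ≈ 0.8506 bits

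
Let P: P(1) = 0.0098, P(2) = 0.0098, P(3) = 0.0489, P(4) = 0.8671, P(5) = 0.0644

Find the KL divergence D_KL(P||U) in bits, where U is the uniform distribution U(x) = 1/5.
1.5450 bits

U(i) = 1/5 for all i

D_KL(P||U) = Σ P(x) log₂(P(x) / (1/5))
           = Σ P(x) log₂(P(x)) + log₂(5)
           = log₂(5) - H(P)

H(P) = -Σ P(x) log₂(P(x)):
  -P(1)·log₂(P(1)) = -(0.0098)·log₂(0.0098) = 0.06540
  -P(2)·log₂(P(2)) = -(0.0098)·log₂(0.0098) = 0.06540
  -P(3)·log₂(P(3)) = -(0.0489)·log₂(0.0489) = 0.21291
  -P(4)·log₂(P(4)) = -(0.8671)·log₂(0.8671) = 0.17839
  -P(5)·log₂(P(5)) = -(0.0644)·log₂(0.0644) = 0.25482
H(P) = 0.06540 + 0.06540 + 0.21291 + 0.17839 + 0.25482 = 0.77692 bits

log₂(5) = 2.32193 bits

D_KL(P||U) = 2.32193 - 0.77692 = 1.54501 ≈ 1.5450 bits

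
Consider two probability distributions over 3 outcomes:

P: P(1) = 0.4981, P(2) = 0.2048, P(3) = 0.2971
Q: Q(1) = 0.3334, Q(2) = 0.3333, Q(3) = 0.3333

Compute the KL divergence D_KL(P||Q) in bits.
0.0953 bits

D_KL(P||Q) = Σ P(x) log₂(P(x)/Q(x))

Computing term by term:
  P(1)·log₂(P(1)/Q(1)) = 0.4981·log₂(0.4981/0.3334) = 0.28849
  P(2)·log₂(P(2)/Q(2)) = 0.2048·log₂(0.2048/0.3333) = -0.14389
  P(3)·log₂(P(3)/Q(3)) = 0.2971·log₂(0.2971/0.3333) = -0.04928

D_KL(P||Q) = 0.28849 - 0.14389 - 0.04928 = 0.09532 ≈ 0.0953 bits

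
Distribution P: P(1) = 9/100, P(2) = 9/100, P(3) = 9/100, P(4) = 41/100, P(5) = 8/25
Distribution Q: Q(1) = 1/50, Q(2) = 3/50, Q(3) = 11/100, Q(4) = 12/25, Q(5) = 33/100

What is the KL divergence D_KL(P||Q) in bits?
0.1144 bits

D_KL(P||Q) = Σ P(x) log₂(P(x)/Q(x))

Computing term by term:
  P(1)·log₂(P(1)/Q(1)) = (9/100)·log₂((9/100)/(1/50)) = 0.19529
  P(2)·log₂(P(2)/Q(2)) = (9/100)·log₂((9/100)/(3/50)) = 0.05265
  P(3)·log₂(P(3)/Q(3)) = (9/100)·log₂((9/100)/(11/100)) = -0.02606
  P(4)·log₂(P(4)/Q(4)) = (41/100)·log₂((41/100)/(12/25)) = -0.09324
  P(5)·log₂(P(5)/Q(5)) = (8/25)·log₂((8/25)/(33/100)) = -0.01421

D_KL(P||Q) = 0.19529 + 0.05265 - 0.02606 - 0.09324 - 0.01421 = 0.11443 ≈ 0.1144 bits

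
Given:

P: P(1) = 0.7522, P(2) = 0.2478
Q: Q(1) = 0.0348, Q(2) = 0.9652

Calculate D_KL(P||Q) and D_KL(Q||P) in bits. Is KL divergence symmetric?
D_KL(P||Q) = 2.8491 bits, D_KL(Q||P) = 1.7391 bits. No, KL divergence is not symmetric.

D_KL(P||Q) = Σ P(x) log₂(P(x)/Q(x))

Computing term by term:
  P(1)·log₂(P(1)/Q(1)) = 0.7522·log₂(0.7522/0.0348) = 3.33522
  P(2)·log₂(P(2)/Q(2)) = 0.2478·log₂(0.2478/0.9652) = -0.48610

D_KL(P||Q) = 3.33522 - 0.48610 = 2.84912 ≈ 2.8491 bits

D_KL(Q||P) = Σ Q(x) log₂(Q(x)/P(x))

Computing term by term:
  Q(1)·log₂(Q(1)/P(1)) = 0.0348·log₂(0.0348/0.7522) = -0.15430
  Q(2)·log₂(Q(2)/P(2)) = 0.9652·log₂(0.9652/0.2478) = 1.89339

D_KL(Q||P) = -0.15430 + 1.89339 = 1.73909 ≈ 1.7391 bits

These are NOT equal (difference: 1.1100 bits). KL divergence is asymmetric: D_KL(P||Q) ≠ D_KL(Q||P) in general.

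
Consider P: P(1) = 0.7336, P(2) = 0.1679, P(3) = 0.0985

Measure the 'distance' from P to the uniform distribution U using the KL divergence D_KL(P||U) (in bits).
0.4955 bits

U(i) = 1/3 for all i

D_KL(P||U) = Σ P(x) log₂(P(x) / (1/3))
           = Σ P(x) log₂(P(x)) + log₂(3)
           = log₂(3) - H(P)

H(P) = -Σ P(x) log₂(P(x)):
  -P(1)·log₂(P(1)) = -(0.7336)·log₂(0.7336) = 0.32787
  -P(2)·log₂(P(2)) = -(0.1679)·log₂(0.1679) = 0.43223
  -P(3)·log₂(P(3)) = -(0.0985)·log₂(0.0985) = 0.32936
H(P) = 0.32787 + 0.43223 + 0.32936 = 1.08946 bits

log₂(3) = 1.58496 bits

D_KL(P||U) = 1.58496 - 1.08946 = 0.49550 ≈ 0.4955 bits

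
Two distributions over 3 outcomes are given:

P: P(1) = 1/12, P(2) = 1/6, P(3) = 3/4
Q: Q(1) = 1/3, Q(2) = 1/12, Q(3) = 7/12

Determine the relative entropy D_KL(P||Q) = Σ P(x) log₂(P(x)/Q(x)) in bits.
0.2719 bits

D_KL(P||Q) = Σ P(x) log₂(P(x)/Q(x))

Computing term by term:
  P(1)·log₂(P(1)/Q(1)) = (1/12)·log₂((1/12)/(1/3)) = -0.16667
  P(2)·log₂(P(2)/Q(2)) = (1/6)·log₂((1/6)/(1/12)) = 0.16667
  P(3)·log₂(P(3)/Q(3)) = (3/4)·log₂((3/4)/(7/12)) = 0.27193

D_KL(P||Q) = -0.16667 + 0.16667 + 0.27193 = 0.27193 ≈ 0.2719 bits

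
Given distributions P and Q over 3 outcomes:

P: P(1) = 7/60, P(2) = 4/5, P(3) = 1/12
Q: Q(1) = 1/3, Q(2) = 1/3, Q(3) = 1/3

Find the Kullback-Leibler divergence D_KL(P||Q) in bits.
0.6671 bits

D_KL(P||Q) = Σ P(x) log₂(P(x)/Q(x))

Computing term by term:
  P(1)·log₂(P(1)/Q(1)) = (7/60)·log₂((7/60)/(1/3)) = -0.17670
  P(2)·log₂(P(2)/Q(2)) = (4/5)·log₂((4/5)/(1/3)) = 1.01043
  P(3)·log₂(P(3)/Q(3)) = (1/12)·log₂((1/12)/(1/3)) = -0.16667

D_KL(P||Q) = -0.17670 + 1.01043 - 0.16667 = 0.66706 ≈ 0.6671 bits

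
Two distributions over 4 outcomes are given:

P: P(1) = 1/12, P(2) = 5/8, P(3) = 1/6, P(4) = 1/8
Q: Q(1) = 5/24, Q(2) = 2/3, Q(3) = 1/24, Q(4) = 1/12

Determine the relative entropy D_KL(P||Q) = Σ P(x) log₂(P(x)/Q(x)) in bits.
0.2381 bits

D_KL(P||Q) = Σ P(x) log₂(P(x)/Q(x))

Computing term by term:
  P(1)·log₂(P(1)/Q(1)) = (1/12)·log₂((1/12)/(5/24)) = -0.11016
  P(2)·log₂(P(2)/Q(2)) = (5/8)·log₂((5/8)/(2/3)) = -0.05819
  P(3)·log₂(P(3)/Q(3)) = (1/6)·log₂((1/6)/(1/24)) = 0.33333
  P(4)·log₂(P(4)/Q(4)) = (1/8)·log₂((1/8)/(1/12)) = 0.07312

D_KL(P||Q) = -0.11016 - 0.05819 + 0.33333 + 0.07312 = 0.23810 ≈ 0.2381 bits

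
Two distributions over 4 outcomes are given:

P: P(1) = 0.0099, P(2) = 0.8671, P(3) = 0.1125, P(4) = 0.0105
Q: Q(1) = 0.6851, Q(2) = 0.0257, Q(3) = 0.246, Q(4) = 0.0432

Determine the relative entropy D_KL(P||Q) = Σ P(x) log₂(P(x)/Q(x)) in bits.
4.1928 bits

D_KL(P||Q) = Σ P(x) log₂(P(x)/Q(x))

Computing term by term:
  P(1)·log₂(P(1)/Q(1)) = 0.0099·log₂(0.0099/0.6851) = -0.06052
  P(2)·log₂(P(2)/Q(2)) = 0.8671·log₂(0.8671/0.0257) = 4.40171
  P(3)·log₂(P(3)/Q(3)) = 0.1125·log₂(0.1125/0.246) = -0.12698
  P(4)·log₂(P(4)/Q(4)) = 0.0105·log₂(0.0105/0.0432) = -0.02143

D_KL(P||Q) = -0.06052 + 4.40171 - 0.12698 - 0.02143 = 4.19278 ≈ 4.1928 bits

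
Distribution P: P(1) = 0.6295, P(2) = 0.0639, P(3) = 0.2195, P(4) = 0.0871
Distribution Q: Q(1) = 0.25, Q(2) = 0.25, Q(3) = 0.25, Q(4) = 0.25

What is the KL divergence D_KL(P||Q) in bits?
0.5392 bits

D_KL(P||Q) = Σ P(x) log₂(P(x)/Q(x))

Computing term by term:
  P(1)·log₂(P(1)/Q(1)) = 0.6295·log₂(0.6295/0.25) = 0.83867
  P(2)·log₂(P(2)/Q(2)) = 0.0639·log₂(0.0639/0.25) = -0.12576
  P(3)·log₂(P(3)/Q(3)) = 0.2195·log₂(0.2195/0.25) = -0.04120
  P(4)·log₂(P(4)/Q(4)) = 0.0871·log₂(0.0871/0.25) = -0.13250

D_KL(P||Q) = 0.83867 - 0.12576 - 0.04120 - 0.13250 = 0.53921 ≈ 0.5392 bits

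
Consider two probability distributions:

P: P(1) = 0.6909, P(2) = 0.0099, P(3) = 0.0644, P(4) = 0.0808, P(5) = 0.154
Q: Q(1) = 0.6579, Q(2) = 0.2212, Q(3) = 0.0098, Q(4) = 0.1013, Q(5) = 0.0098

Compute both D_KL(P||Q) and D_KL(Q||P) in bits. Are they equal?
D_KL(P||Q) = 0.7650 bits, D_KL(Q||P) = 0.9124 bits. No, they are not equal.

D_KL(P||Q) = Σ P(x) log₂(P(x)/Q(x))

Computing term by term:
  P(1)·log₂(P(1)/Q(1)) = 0.6909·log₂(0.6909/0.6579) = 0.04878
  P(2)·log₂(P(2)/Q(2)) = 0.0099·log₂(0.0099/0.2212) = -0.04437
  P(3)·log₂(P(3)/Q(3)) = 0.0644·log₂(0.0644/0.0098) = 0.17492
  P(4)·log₂(P(4)/Q(4)) = 0.0808·log₂(0.0808/0.1013) = -0.02636
  P(5)·log₂(P(5)/Q(5)) = 0.154·log₂(0.154/0.0098) = 0.61200

D_KL(P||Q) = 0.04878 - 0.04437 + 0.17492 - 0.02636 + 0.61200 = 0.76497 ≈ 0.7650 bits

D_KL(Q||P) = Σ Q(x) log₂(Q(x)/P(x))

Computing term by term:
  Q(1)·log₂(Q(1)/P(1)) = 0.6579·log₂(0.6579/0.6909) = -0.04645
  Q(2)·log₂(Q(2)/P(2)) = 0.2212·log₂(0.2212/0.0099) = 0.99137
  Q(3)·log₂(Q(3)/P(3)) = 0.0098·log₂(0.0098/0.0644) = -0.02662
  Q(4)·log₂(Q(4)/P(4)) = 0.1013·log₂(0.1013/0.0808) = 0.03304
  Q(5)·log₂(Q(5)/P(5)) = 0.0098·log₂(0.0098/0.154) = -0.03895

D_KL(Q||P) = -0.04645 + 0.99137 - 0.02662 + 0.03304 - 0.03895 = 0.91239 ≈ 0.9124 bits

These are NOT equal (difference: 0.1474 bits). KL divergence is asymmetric: D_KL(P||Q) ≠ D_KL(Q||P) in general.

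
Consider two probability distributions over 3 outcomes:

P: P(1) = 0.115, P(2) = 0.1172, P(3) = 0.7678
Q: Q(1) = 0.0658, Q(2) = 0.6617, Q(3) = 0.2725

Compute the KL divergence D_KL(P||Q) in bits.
0.9474 bits

D_KL(P||Q) = Σ P(x) log₂(P(x)/Q(x))

Computing term by term:
  P(1)·log₂(P(1)/Q(1)) = 0.115·log₂(0.115/0.0658) = 0.09263
  P(2)·log₂(P(2)/Q(2)) = 0.1172·log₂(0.1172/0.6617) = -0.29267
  P(3)·log₂(P(3)/Q(3)) = 0.7678·log₂(0.7678/0.2725) = 1.14746

D_KL(P||Q) = 0.09263 - 0.29267 + 1.14746 = 0.94742 ≈ 0.9474 bits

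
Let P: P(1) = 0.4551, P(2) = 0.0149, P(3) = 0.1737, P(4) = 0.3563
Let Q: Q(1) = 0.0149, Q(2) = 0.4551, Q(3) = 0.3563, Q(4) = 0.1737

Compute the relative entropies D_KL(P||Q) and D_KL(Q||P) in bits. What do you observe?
D_KL(P||Q) = 2.3607 bits, D_KL(Q||P) = 2.3607 bits. The two directions give the same value here, because Q is a self-inverse relabeling of P; in general KL divergence is asymmetric.

D_KL(P||Q) = Σ P(x) log₂(P(x)/Q(x))

Computing term by term:
  P(1)·log₂(P(1)/Q(1)) = 0.4551·log₂(0.4551/0.0149) = 2.24492
  P(2)·log₂(P(2)/Q(2)) = 0.0149·log₂(0.0149/0.4551) = -0.07350
  P(3)·log₂(P(3)/Q(3)) = 0.1737·log₂(0.1737/0.3563) = -0.18004
  P(4)·log₂(P(4)/Q(4)) = 0.3563·log₂(0.3563/0.1737) = 0.36930

D_KL(P||Q) = 2.24492 - 0.07350 - 0.18004 + 0.36930 = 2.36068 ≈ 2.3607 bits

D_KL(Q||P) = Σ Q(x) log₂(Q(x)/P(x))

Computing term by term:
  Q(1)·log₂(Q(1)/P(1)) = 0.0149·log₂(0.0149/0.4551) = -0.07350
  Q(2)·log₂(Q(2)/P(2)) = 0.4551·log₂(0.4551/0.0149) = 2.24492
  Q(3)·log₂(Q(3)/P(3)) = 0.3563·log₂(0.3563/0.1737) = 0.36930
  Q(4)·log₂(Q(4)/P(4)) = 0.1737·log₂(0.1737/0.3563) = -0.18004

D_KL(Q||P) = -0.07350 + 2.24492 + 0.36930 - 0.18004 = 2.36068 ≈ 2.3607 bits

These ARE equal here. Q is P with outcomes relabeled (Q(1) = P(2), Q(2) = P(1), Q(3) = P(4), Q(4) = P(3)) by a relabeling that is its own inverse, so the two sums contain exactly the same terms in a different order. This is a special case — KL divergence is not symmetric in general: D_KL(P||Q) ≠ D_KL(Q||P) for most P, Q.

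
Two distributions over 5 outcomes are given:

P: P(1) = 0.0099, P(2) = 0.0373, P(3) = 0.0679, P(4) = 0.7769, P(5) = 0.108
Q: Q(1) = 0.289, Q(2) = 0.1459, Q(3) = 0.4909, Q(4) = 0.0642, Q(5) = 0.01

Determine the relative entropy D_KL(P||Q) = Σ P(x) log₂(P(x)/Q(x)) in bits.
2.8500 bits

D_KL(P||Q) = Σ P(x) log₂(P(x)/Q(x))

Computing term by term:
  P(1)·log₂(P(1)/Q(1)) = 0.0099·log₂(0.0099/0.289) = -0.04819
  P(2)·log₂(P(2)/Q(2)) = 0.0373·log₂(0.0373/0.1459) = -0.07340
  P(3)·log₂(P(3)/Q(3)) = 0.0679·log₂(0.0679/0.4909) = -0.19378
  P(4)·log₂(P(4)/Q(4)) = 0.7769·log₂(0.7769/0.0642) = 2.79457
  P(5)·log₂(P(5)/Q(5)) = 0.108·log₂(0.108/0.01) = 0.37076

D_KL(P||Q) = -0.04819 - 0.07340 - 0.19378 + 2.79457 + 0.37076 = 2.84996 ≈ 2.8500 bits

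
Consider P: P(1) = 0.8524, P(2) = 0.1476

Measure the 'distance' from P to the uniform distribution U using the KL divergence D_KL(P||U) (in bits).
0.3962 bits

U(i) = 1/2 for all i

D_KL(P||U) = Σ P(x) log₂(P(x) / (1/2))
           = Σ P(x) log₂(P(x)) + log₂(2)
           = log₂(2) - H(P)

H(P) = -Σ P(x) log₂(P(x)):
  -P(1)·log₂(P(1)) = -(0.8524)·log₂(0.8524) = 0.19639
  -P(2)·log₂(P(2)) = -(0.1476)·log₂(0.1476) = 0.40741
H(P) = 0.19639 + 0.40741 = 0.60380 bits

log₂(2) = 1.00000 bits

D_KL(P||U) = 1.00000 - 0.60380 = 0.39620 ≈ 0.3962 bits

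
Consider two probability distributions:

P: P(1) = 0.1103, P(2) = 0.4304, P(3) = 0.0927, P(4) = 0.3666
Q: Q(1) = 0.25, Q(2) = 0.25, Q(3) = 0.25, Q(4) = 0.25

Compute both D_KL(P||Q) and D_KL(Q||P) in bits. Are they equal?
D_KL(P||Q) = 0.2769 bits, D_KL(Q||P) = 0.3189 bits. No, they are not equal.

D_KL(P||Q) = Σ P(x) log₂(P(x)/Q(x))

Computing term by term:
  P(1)·log₂(P(1)/Q(1)) = 0.1103·log₂(0.1103/0.25) = -0.13021
  P(2)·log₂(P(2)/Q(2)) = 0.4304·log₂(0.4304/0.25) = 0.33733
  P(3)·log₂(P(3)/Q(3)) = 0.0927·log₂(0.0927/0.25) = -0.13268
  P(4)·log₂(P(4)/Q(4)) = 0.3666·log₂(0.3666/0.25) = 0.20247

D_KL(P||Q) = -0.13021 + 0.33733 - 0.13268 + 0.20247 = 0.27691 ≈ 0.2769 bits

D_KL(Q||P) = Σ Q(x) log₂(Q(x)/P(x))

Computing term by term:
  Q(1)·log₂(Q(1)/P(1)) = 0.25·log₂(0.25/0.1103) = 0.29512
  Q(2)·log₂(Q(2)/P(2)) = 0.25·log₂(0.25/0.4304) = -0.19594
  Q(3)·log₂(Q(3)/P(3)) = 0.25·log₂(0.25/0.0927) = 0.35782
  Q(4)·log₂(Q(4)/P(4)) = 0.25·log₂(0.25/0.3666) = -0.13807

D_KL(Q||P) = 0.29512 - 0.19594 + 0.35782 - 0.13807 = 0.31893 ≈ 0.3189 bits

These are NOT equal (difference: 0.0420 bits). KL divergence is asymmetric: D_KL(P||Q) ≠ D_KL(Q||P) in general.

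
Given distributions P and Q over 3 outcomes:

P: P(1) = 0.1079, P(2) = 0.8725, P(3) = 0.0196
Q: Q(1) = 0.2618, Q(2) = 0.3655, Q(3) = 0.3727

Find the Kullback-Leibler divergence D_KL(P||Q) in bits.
0.8740 bits

D_KL(P||Q) = Σ P(x) log₂(P(x)/Q(x))

Computing term by term:
  P(1)·log₂(P(1)/Q(1)) = 0.1079·log₂(0.1079/0.2618) = -0.13798
  P(2)·log₂(P(2)/Q(2)) = 0.8725·log₂(0.8725/0.3655) = 1.09524
  P(3)·log₂(P(3)/Q(3)) = 0.0196·log₂(0.0196/0.3727) = -0.08328

D_KL(P||Q) = -0.13798 + 1.09524 - 0.08328 = 0.87398 ≈ 0.8740 bits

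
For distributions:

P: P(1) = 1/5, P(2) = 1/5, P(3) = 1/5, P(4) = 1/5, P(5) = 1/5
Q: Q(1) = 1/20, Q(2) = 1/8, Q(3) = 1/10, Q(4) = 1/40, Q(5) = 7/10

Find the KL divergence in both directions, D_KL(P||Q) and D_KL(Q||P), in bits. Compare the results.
D_KL(P||Q) = 0.9741 bits, D_KL(Q||P) = 0.9054 bits. D_KL(P||Q) is larger than D_KL(Q||P) by 0.0687 bits; the two directions differ.

D_KL(P||Q) = Σ P(x) log₂(P(x)/Q(x))

Computing term by term:
  P(1)·log₂(P(1)/Q(1)) = (1/5)·log₂((1/5)/(1/20)) = 0.40000
  P(2)·log₂(P(2)/Q(2)) = (1/5)·log₂((1/5)/(1/8)) = 0.13561
  P(3)·log₂(P(3)/Q(3)) = (1/5)·log₂((1/5)/(1/10)) = 0.20000
  P(4)·log₂(P(4)/Q(4)) = (1/5)·log₂((1/5)/(1/40)) = 0.60000
  P(5)·log₂(P(5)/Q(5)) = (1/5)·log₂((1/5)/(7/10)) = -0.36147

D_KL(P||Q) = 0.40000 + 0.13561 + 0.20000 + 0.60000 - 0.36147 = 0.97414 ≈ 0.9741 bits

D_KL(Q||P) = Σ Q(x) log₂(Q(x)/P(x))

Computing term by term:
  Q(1)·log₂(Q(1)/P(1)) = (1/20)·log₂((1/20)/(1/5)) = -0.10000
  Q(2)·log₂(Q(2)/P(2)) = (1/8)·log₂((1/8)/(1/5)) = -0.08476
  Q(3)·log₂(Q(3)/P(3)) = (1/10)·log₂((1/10)/(1/5)) = -0.10000
  Q(4)·log₂(Q(4)/P(4)) = (1/40)·log₂((1/40)/(1/5)) = -0.07500
  Q(5)·log₂(Q(5)/P(5)) = (7/10)·log₂((7/10)/(1/5)) = 1.26515

D_KL(Q||P) = -0.10000 - 0.08476 - 0.10000 - 0.07500 + 1.26515 = 0.90539 ≈ 0.9054 bits

These are NOT equal (difference: 0.0687 bits). KL divergence is asymmetric: D_KL(P||Q) ≠ D_KL(Q||P) in general.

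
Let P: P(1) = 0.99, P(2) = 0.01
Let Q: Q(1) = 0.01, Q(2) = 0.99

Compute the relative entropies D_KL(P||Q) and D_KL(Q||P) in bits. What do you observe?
D_KL(P||Q) = 6.4968 bits, D_KL(Q||P) = 6.4968 bits. The two directions give the same value here, because Q is a self-inverse relabeling of P; in general KL divergence is asymmetric.

D_KL(P||Q) = Σ P(x) log₂(P(x)/Q(x))

Computing term by term:
  P(1)·log₂(P(1)/Q(1)) = 0.99·log₂(0.99/0.01) = 6.56306
  P(2)·log₂(P(2)/Q(2)) = 0.01·log₂(0.01/0.99) = -0.06629

D_KL(P||Q) = 6.56306 - 0.06629 = 6.49677 ≈ 6.4968 bits

D_KL(Q||P) = Σ Q(x) log₂(Q(x)/P(x))

Computing term by term:
  Q(1)·log₂(Q(1)/P(1)) = 0.01·log₂(0.01/0.99) = -0.06629
  Q(2)·log₂(Q(2)/P(2)) = 0.99·log₂(0.99/0.01) = 6.56306

D_KL(Q||P) = -0.06629 + 6.56306 = 6.49677 ≈ 6.4968 bits

These ARE equal here. Q is P with outcomes relabeled (Q(1) = P(2), Q(2) = P(1)) by a relabeling that is its own inverse, so the two sums contain exactly the same terms in a different order. This is a special case — KL divergence is not symmetric in general: D_KL(P||Q) ≠ D_KL(Q||P) for most P, Q.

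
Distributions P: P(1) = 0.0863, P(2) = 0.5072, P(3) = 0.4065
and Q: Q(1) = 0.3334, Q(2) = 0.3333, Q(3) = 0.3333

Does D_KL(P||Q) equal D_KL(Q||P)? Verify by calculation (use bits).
D_KL(P||Q) = 0.2554 bits, D_KL(Q||P) = 0.3527 bits. No — D_KL(P||Q) ≠ D_KL(Q||P) for this pair.

D_KL(P||Q) = Σ P(x) log₂(P(x)/Q(x))

Computing term by term:
  P(1)·log₂(P(1)/Q(1)) = 0.0863·log₂(0.0863/0.3334) = -0.16827
  P(2)·log₂(P(2)/Q(2)) = 0.5072·log₂(0.5072/0.3333) = 0.30723
  P(3)·log₂(P(3)/Q(3)) = 0.4065·log₂(0.4065/0.3333) = 0.11644

D_KL(P||Q) = -0.16827 + 0.30723 + 0.11644 = 0.25540 ≈ 0.2554 bits

D_KL(Q||P) = Σ Q(x) log₂(Q(x)/P(x))

Computing term by term:
  Q(1)·log₂(Q(1)/P(1)) = 0.3334·log₂(0.3334/0.0863) = 0.65007
  Q(2)·log₂(Q(2)/P(2)) = 0.3333·log₂(0.3333/0.5072) = -0.20189
  Q(3)·log₂(Q(3)/P(3)) = 0.3333·log₂(0.3333/0.4065) = -0.09547

D_KL(Q||P) = 0.65007 - 0.20189 - 0.09547 = 0.35271 ≈ 0.3527 bits

These are NOT equal (difference: 0.0973 bits). KL divergence is asymmetric: D_KL(P||Q) ≠ D_KL(Q||P) in general.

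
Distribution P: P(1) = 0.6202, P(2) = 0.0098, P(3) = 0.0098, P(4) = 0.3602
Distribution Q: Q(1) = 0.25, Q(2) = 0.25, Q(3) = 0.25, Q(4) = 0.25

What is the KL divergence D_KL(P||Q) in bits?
0.9111 bits

D_KL(P||Q) = Σ P(x) log₂(P(x)/Q(x))

Computing term by term:
  P(1)·log₂(P(1)/Q(1)) = 0.6202·log₂(0.6202/0.25) = 0.81296
  P(2)·log₂(P(2)/Q(2)) = 0.0098·log₂(0.0098/0.25) = -0.04580
  P(3)·log₂(P(3)/Q(3)) = 0.0098·log₂(0.0098/0.25) = -0.04580
  P(4)·log₂(P(4)/Q(4)) = 0.3602·log₂(0.3602/0.25) = 0.18978

D_KL(P||Q) = 0.81296 - 0.04580 - 0.04580 + 0.18978 = 0.91114 ≈ 0.9111 bits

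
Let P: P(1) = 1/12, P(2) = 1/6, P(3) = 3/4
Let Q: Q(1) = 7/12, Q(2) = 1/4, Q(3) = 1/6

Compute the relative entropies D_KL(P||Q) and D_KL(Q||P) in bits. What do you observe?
D_KL(P||Q) = 1.2960 bits, D_KL(Q||P) = 1.4222 bits. The two directions give different values (D_KL(Q||P) exceeds D_KL(P||Q) by 0.1262 bits): KL divergence is asymmetric.

D_KL(P||Q) = Σ P(x) log₂(P(x)/Q(x))

Computing term by term:
  P(1)·log₂(P(1)/Q(1)) = (1/12)·log₂((1/12)/(7/12)) = -0.23395
  P(2)·log₂(P(2)/Q(2)) = (1/6)·log₂((1/6)/(1/4)) = -0.09749
  P(3)·log₂(P(3)/Q(3)) = (3/4)·log₂((3/4)/(1/6)) = 1.62744

D_KL(P||Q) = -0.23395 - 0.09749 + 1.62744 = 1.29600 ≈ 1.2960 bits

D_KL(Q||P) = Σ Q(x) log₂(Q(x)/P(x))

Computing term by term:
  Q(1)·log₂(Q(1)/P(1)) = (7/12)·log₂((7/12)/(1/12)) = 1.63762
  Q(2)·log₂(Q(2)/P(2)) = (1/4)·log₂((1/4)/(1/6)) = 0.14624
  Q(3)·log₂(Q(3)/P(3)) = (1/6)·log₂((1/6)/(3/4)) = -0.36165

D_KL(Q||P) = 1.63762 + 0.14624 - 0.36165 = 1.42221 ≈ 1.4222 bits

These are NOT equal (difference: 0.1262 bits). KL divergence is asymmetric: D_KL(P||Q) ≠ D_KL(Q||P) in general.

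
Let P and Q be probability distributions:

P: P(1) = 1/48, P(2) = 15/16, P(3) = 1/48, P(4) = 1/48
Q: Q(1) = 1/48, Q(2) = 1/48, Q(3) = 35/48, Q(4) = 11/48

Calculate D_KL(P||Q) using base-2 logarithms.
4.9697 bits

D_KL(P||Q) = Σ P(x) log₂(P(x)/Q(x))

Computing term by term:
  P(1)·log₂(P(1)/Q(1)) = (1/48)·log₂((1/48)/(1/48)) = 0.00000
  P(2)·log₂(P(2)/Q(2)) = (15/16)·log₂((15/16)/(1/48)) = 5.14861
  P(3)·log₂(P(3)/Q(3)) = (1/48)·log₂((1/48)/(35/48)) = -0.10686
  P(4)·log₂(P(4)/Q(4)) = (1/48)·log₂((1/48)/(11/48)) = -0.07207

D_KL(P||Q) = 0.00000 + 5.14861 - 0.10686 - 0.07207 = 4.96968 ≈ 4.9697 bits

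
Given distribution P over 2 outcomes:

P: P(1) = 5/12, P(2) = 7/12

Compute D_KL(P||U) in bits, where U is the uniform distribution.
0.0201 bits

U(i) = 1/2 for all i

D_KL(P||U) = Σ P(x) log₂(P(x) / (1/2))
           = Σ P(x) log₂(P(x)) + log₂(2)
           = log₂(2) - H(P)

H(P) = -Σ P(x) log₂(P(x)):
  -P(1)·log₂(P(1)) = -(5/12)·log₂(5/12) = 0.52626
  -P(2)·log₂(P(2)) = -(7/12)·log₂(7/12) = 0.45360
H(P) = 0.52626 + 0.45360 = 0.97986 bits

log₂(2) = 1.00000 bits

D_KL(P||U) = 1.00000 - 0.97986 = 0.02014 ≈ 0.0201 bits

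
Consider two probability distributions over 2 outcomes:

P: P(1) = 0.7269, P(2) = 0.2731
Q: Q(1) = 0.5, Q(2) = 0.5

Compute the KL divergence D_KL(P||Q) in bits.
0.1541 bits

D_KL(P||Q) = Σ P(x) log₂(P(x)/Q(x))

Computing term by term:
  P(1)·log₂(P(1)/Q(1)) = 0.7269·log₂(0.7269/0.5) = 0.39240
  P(2)·log₂(P(2)/Q(2)) = 0.2731·log₂(0.2731/0.5) = -0.23828

D_KL(P||Q) = 0.39240 - 0.23828 = 0.15412 ≈ 0.1541 bits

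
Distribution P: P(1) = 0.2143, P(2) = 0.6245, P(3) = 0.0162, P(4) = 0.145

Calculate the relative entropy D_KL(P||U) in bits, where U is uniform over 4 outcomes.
0.5993 bits

U(i) = 1/4 for all i

D_KL(P||U) = Σ P(x) log₂(P(x) / (1/4))
           = Σ P(x) log₂(P(x)) + log₂(4)
           = log₂(4) - H(P)

H(P) = -Σ P(x) log₂(P(x)):
  -P(1)·log₂(P(1)) = -(0.2143)·log₂(0.2143) = 0.47624
  -P(2)·log₂(P(2)) = -(0.6245)·log₂(0.6245) = 0.42418
  -P(3)·log₂(P(3)) = -(0.0162)·log₂(0.0162) = 0.09636
  -P(4)·log₂(P(4)) = -(0.145)·log₂(0.145) = 0.40395
H(P) = 0.47624 + 0.42418 + 0.09636 + 0.40395 = 1.40073 bits

log₂(4) = 2.00000 bits

D_KL(P||U) = 2.00000 - 1.40073 = 0.59927 ≈ 0.5993 bits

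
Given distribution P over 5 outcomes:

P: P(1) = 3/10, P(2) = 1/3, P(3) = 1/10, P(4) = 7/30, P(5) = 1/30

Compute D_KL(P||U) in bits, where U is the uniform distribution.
0.2869 bits

U(i) = 1/5 for all i

D_KL(P||U) = Σ P(x) log₂(P(x) / (1/5))
           = Σ P(x) log₂(P(x)) + log₂(5)
           = log₂(5) - H(P)

H(P) = -Σ P(x) log₂(P(x)):
  -P(1)·log₂(P(1)) = -(3/10)·log₂(3/10) = 0.52109
  -P(2)·log₂(P(2)) = -(1/3)·log₂(1/3) = 0.52832
  -P(3)·log₂(P(3)) = -(1/10)·log₂(1/10) = 0.33219
  -P(4)·log₂(P(4)) = -(7/30)·log₂(7/30) = 0.48989
  -P(5)·log₂(P(5)) = -(1/30)·log₂(1/30) = 0.16356
H(P) = 0.52109 + 0.52832 + 0.33219 + 0.48989 + 0.16356 = 2.03505 bits

log₂(5) = 2.32193 bits

D_KL(P||U) = 2.32193 - 2.03505 = 0.28688 ≈ 0.2869 bits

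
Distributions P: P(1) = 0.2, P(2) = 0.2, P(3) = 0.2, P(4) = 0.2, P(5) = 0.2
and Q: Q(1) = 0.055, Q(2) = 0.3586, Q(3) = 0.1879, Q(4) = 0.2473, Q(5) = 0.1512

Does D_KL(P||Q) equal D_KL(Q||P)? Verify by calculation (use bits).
D_KL(P||Q) = 0.2415 bits, D_KL(Q||P) = 0.1974 bits. No — D_KL(P||Q) ≠ D_KL(Q||P) for this pair.

D_KL(P||Q) = Σ P(x) log₂(P(x)/Q(x))

Computing term by term:
  P(1)·log₂(P(1)/Q(1)) = 0.2·log₂(0.2/0.055) = 0.37250
  P(2)·log₂(P(2)/Q(2)) = 0.2·log₂(0.2/0.3586) = -0.16848
  P(3)·log₂(P(3)/Q(3)) = 0.2·log₂(0.2/0.1879) = 0.01801
  P(4)·log₂(P(4)/Q(4)) = 0.2·log₂(0.2/0.2473) = -0.06125
  P(5)·log₂(P(5)/Q(5)) = 0.2·log₂(0.2/0.1512) = 0.08071

D_KL(P||Q) = 0.37250 - 0.16848 + 0.01801 - 0.06125 + 0.08071 = 0.24149 ≈ 0.2415 bits

D_KL(Q||P) = Σ Q(x) log₂(Q(x)/P(x))

Computing term by term:
  Q(1)·log₂(Q(1)/P(1)) = 0.055·log₂(0.055/0.2) = -0.10244
  Q(2)·log₂(Q(2)/P(2)) = 0.3586·log₂(0.3586/0.2) = 0.30208
  Q(3)·log₂(Q(3)/P(3)) = 0.1879·log₂(0.1879/0.2) = -0.01692
  Q(4)·log₂(Q(4)/P(4)) = 0.2473·log₂(0.2473/0.2) = 0.07574
  Q(5)·log₂(Q(5)/P(5)) = 0.1512·log₂(0.1512/0.2) = -0.06102

D_KL(Q||P) = -0.10244 + 0.30208 - 0.01692 + 0.07574 - 0.06102 = 0.19744 ≈ 0.1974 bits

These are NOT equal (difference: 0.0441 bits). KL divergence is asymmetric: D_KL(P||Q) ≠ D_KL(Q||P) in general.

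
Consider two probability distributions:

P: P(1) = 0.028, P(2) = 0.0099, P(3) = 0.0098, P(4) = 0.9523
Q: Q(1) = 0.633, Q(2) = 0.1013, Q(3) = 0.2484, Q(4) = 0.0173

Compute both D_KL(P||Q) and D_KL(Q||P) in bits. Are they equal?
D_KL(P||Q) = 5.3019 bits, D_KL(Q||P) = 4.2460 bits. No, they are not equal.

D_KL(P||Q) = Σ P(x) log₂(P(x)/Q(x))

Computing term by term:
  P(1)·log₂(P(1)/Q(1)) = 0.028·log₂(0.028/0.633) = -0.12596
  P(2)·log₂(P(2)/Q(2)) = 0.0099·log₂(0.0099/0.1013) = -0.03322
  P(3)·log₂(P(3)/Q(3)) = 0.0098·log₂(0.0098/0.2484) = -0.04570
  P(4)·log₂(P(4)/Q(4)) = 0.9523·log₂(0.9523/0.0173) = 5.50674

D_KL(P||Q) = -0.12596 - 0.03322 - 0.04570 + 5.50674 = 5.30186 ≈ 5.3019 bits

D_KL(Q||P) = Σ Q(x) log₂(Q(x)/P(x))

Computing term by term:
  Q(1)·log₂(Q(1)/P(1)) = 0.633·log₂(0.633/0.028) = 2.84768
  Q(2)·log₂(Q(2)/P(2)) = 0.1013·log₂(0.1013/0.0099) = 0.33987
  Q(3)·log₂(Q(3)/P(3)) = 0.2484·log₂(0.2484/0.0098) = 1.15847
  Q(4)·log₂(Q(4)/P(4)) = 0.0173·log₂(0.0173/0.9523) = -0.10004

D_KL(Q||P) = 2.84768 + 0.33987 + 1.15847 - 0.10004 = 4.24598 ≈ 4.2460 bits

These are NOT equal (difference: 1.0559 bits). KL divergence is asymmetric: D_KL(P||Q) ≠ D_KL(Q||P) in general.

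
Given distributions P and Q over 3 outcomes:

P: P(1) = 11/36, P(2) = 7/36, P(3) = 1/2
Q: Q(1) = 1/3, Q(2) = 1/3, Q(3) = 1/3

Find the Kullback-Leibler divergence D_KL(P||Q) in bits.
0.1029 bits

D_KL(P||Q) = Σ P(x) log₂(P(x)/Q(x))

Computing term by term:
  P(1)·log₂(P(1)/Q(1)) = (11/36)·log₂((11/36)/(1/3)) = -0.03836
  P(2)·log₂(P(2)/Q(2)) = (7/36)·log₂((7/36)/(1/3)) = -0.15120
  P(3)·log₂(P(3)/Q(3)) = (1/2)·log₂((1/2)/(1/3)) = 0.29248

D_KL(P||Q) = -0.03836 - 0.15120 + 0.29248 = 0.10292 ≈ 0.1029 bits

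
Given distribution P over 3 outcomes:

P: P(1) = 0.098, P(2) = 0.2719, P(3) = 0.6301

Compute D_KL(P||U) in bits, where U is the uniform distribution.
0.3258 bits

U(i) = 1/3 for all i

D_KL(P||U) = Σ P(x) log₂(P(x) / (1/3))
           = Σ P(x) log₂(P(x)) + log₂(3)
           = log₂(3) - H(P)

H(P) = -Σ P(x) log₂(P(x)):
  -P(1)·log₂(P(1)) = -(0.098)·log₂(0.098) = 0.32841
  -P(2)·log₂(P(2)) = -(0.2719)·log₂(0.2719) = 0.51086
  -P(3)·log₂(P(3)) = -(0.6301)·log₂(0.6301) = 0.41987
H(P) = 0.32841 + 0.51086 + 0.41987 = 1.25914 bits

log₂(3) = 1.58496 bits

D_KL(P||U) = 1.58496 - 1.25914 = 0.32582 ≈ 0.3258 bits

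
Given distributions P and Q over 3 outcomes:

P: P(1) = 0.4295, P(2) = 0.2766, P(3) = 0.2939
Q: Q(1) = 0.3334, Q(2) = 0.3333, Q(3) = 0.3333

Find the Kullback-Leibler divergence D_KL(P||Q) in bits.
0.0292 bits

D_KL(P||Q) = Σ P(x) log₂(P(x)/Q(x))

Computing term by term:
  P(1)·log₂(P(1)/Q(1)) = 0.4295·log₂(0.4295/0.3334) = 0.15694
  P(2)·log₂(P(2)/Q(2)) = 0.2766·log₂(0.2766/0.3333) = -0.07441
  P(3)·log₂(P(3)/Q(3)) = 0.2939·log₂(0.2939/0.3333) = -0.05334

D_KL(P||Q) = 0.15694 - 0.07441 - 0.05334 = 0.02919 ≈ 0.0292 bits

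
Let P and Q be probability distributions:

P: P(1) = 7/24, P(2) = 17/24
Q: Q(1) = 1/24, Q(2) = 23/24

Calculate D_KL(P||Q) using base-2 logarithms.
0.5099 bits

D_KL(P||Q) = Σ P(x) log₂(P(x)/Q(x))

Computing term by term:
  P(1)·log₂(P(1)/Q(1)) = (7/24)·log₂((7/24)/(1/24)) = 0.81881
  P(2)·log₂(P(2)/Q(2)) = (17/24)·log₂((17/24)/(23/24)) = -0.30890

D_KL(P||Q) = 0.81881 - 0.30890 = 0.50991 ≈ 0.5099 bits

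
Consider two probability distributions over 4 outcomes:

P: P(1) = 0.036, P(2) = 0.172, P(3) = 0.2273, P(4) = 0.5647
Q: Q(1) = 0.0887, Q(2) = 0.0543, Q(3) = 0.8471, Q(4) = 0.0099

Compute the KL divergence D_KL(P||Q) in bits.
3.1023 bits

D_KL(P||Q) = Σ P(x) log₂(P(x)/Q(x))

Computing term by term:
  P(1)·log₂(P(1)/Q(1)) = 0.036·log₂(0.036/0.0887) = -0.04683
  P(2)·log₂(P(2)/Q(2)) = 0.172·log₂(0.172/0.0543) = 0.28610
  P(3)·log₂(P(3)/Q(3)) = 0.2273·log₂(0.2273/0.8471) = -0.43140
  P(4)·log₂(P(4)/Q(4)) = 0.5647·log₂(0.5647/0.0099) = 3.29441

D_KL(P||Q) = -0.04683 + 0.28610 - 0.43140 + 3.29441 = 3.10228 ≈ 3.1023 bits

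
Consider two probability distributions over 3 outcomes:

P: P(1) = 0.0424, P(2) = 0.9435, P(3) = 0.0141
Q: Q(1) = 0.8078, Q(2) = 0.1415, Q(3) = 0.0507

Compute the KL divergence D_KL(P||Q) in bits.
2.3763 bits

D_KL(P||Q) = Σ P(x) log₂(P(x)/Q(x))

Computing term by term:
  P(1)·log₂(P(1)/Q(1)) = 0.0424·log₂(0.0424/0.8078) = -0.18028
  P(2)·log₂(P(2)/Q(2)) = 0.9435·log₂(0.9435/0.1415) = 2.58257
  P(3)·log₂(P(3)/Q(3)) = 0.0141·log₂(0.0141/0.0507) = -0.02603

D_KL(P||Q) = -0.18028 + 2.58257 - 0.02603 = 2.37626 ≈ 2.3763 bits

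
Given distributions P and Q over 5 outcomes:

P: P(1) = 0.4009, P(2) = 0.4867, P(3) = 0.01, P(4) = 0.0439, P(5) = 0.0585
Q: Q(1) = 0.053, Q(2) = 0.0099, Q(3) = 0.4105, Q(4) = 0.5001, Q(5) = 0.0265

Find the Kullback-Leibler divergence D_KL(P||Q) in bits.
3.7644 bits

D_KL(P||Q) = Σ P(x) log₂(P(x)/Q(x))

Computing term by term:
  P(1)·log₂(P(1)/Q(1)) = 0.4009·log₂(0.4009/0.053) = 1.17030
  P(2)·log₂(P(2)/Q(2)) = 0.4867·log₂(0.4867/0.0099) = 2.73499
  P(3)·log₂(P(3)/Q(3)) = 0.01·log₂(0.01/0.4105) = -0.05359
  P(4)·log₂(P(4)/Q(4)) = 0.0439·log₂(0.0439/0.5001) = -0.15409
  P(5)·log₂(P(5)/Q(5)) = 0.0585·log₂(0.0585/0.0265) = 0.06683

D_KL(P||Q) = 1.17030 + 2.73499 - 0.05359 - 0.15409 + 0.06683 = 3.76444 ≈ 3.7644 bits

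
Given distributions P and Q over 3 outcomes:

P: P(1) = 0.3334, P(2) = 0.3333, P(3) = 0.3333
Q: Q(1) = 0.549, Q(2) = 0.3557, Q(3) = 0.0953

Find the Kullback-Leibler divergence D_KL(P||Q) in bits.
0.3309 bits

D_KL(P||Q) = Σ P(x) log₂(P(x)/Q(x))

Computing term by term:
  P(1)·log₂(P(1)/Q(1)) = 0.3334·log₂(0.3334/0.549) = -0.23990
  P(2)·log₂(P(2)/Q(2)) = 0.3333·log₂(0.3333/0.3557) = -0.03128
  P(3)·log₂(P(3)/Q(3)) = 0.3333·log₂(0.3333/0.0953) = 0.60203

D_KL(P||Q) = -0.23990 - 0.03128 + 0.60203 = 0.33085 ≈ 0.3309 bits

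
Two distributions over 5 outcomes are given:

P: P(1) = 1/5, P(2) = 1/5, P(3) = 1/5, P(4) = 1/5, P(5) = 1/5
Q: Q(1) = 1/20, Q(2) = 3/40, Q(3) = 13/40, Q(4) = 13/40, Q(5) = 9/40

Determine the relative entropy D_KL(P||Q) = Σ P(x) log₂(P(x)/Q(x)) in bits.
0.3688 bits

D_KL(P||Q) = Σ P(x) log₂(P(x)/Q(x))

Computing term by term:
  P(1)·log₂(P(1)/Q(1)) = (1/5)·log₂((1/5)/(1/20)) = 0.40000
  P(2)·log₂(P(2)/Q(2)) = (1/5)·log₂((1/5)/(3/40)) = 0.28301
  P(3)·log₂(P(3)/Q(3)) = (1/5)·log₂((1/5)/(13/40)) = -0.14009
  P(4)·log₂(P(4)/Q(4)) = (1/5)·log₂((1/5)/(13/40)) = -0.14009
  P(5)·log₂(P(5)/Q(5)) = (1/5)·log₂((1/5)/(9/40)) = -0.03399

D_KL(P||Q) = 0.40000 + 0.28301 - 0.14009 - 0.14009 - 0.03399 = 0.36884 ≈ 0.3688 bits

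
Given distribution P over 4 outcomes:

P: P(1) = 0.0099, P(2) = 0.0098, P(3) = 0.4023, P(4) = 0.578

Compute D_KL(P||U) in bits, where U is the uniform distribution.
0.8831 bits

U(i) = 1/4 for all i

D_KL(P||U) = Σ P(x) log₂(P(x) / (1/4))
           = Σ P(x) log₂(P(x)) + log₂(4)
           = log₂(4) - H(P)

H(P) = -Σ P(x) log₂(P(x)):
  -P(1)·log₂(P(1)) = -(0.0099)·log₂(0.0099) = 0.06592
  -P(2)·log₂(P(2)) = -(0.0098)·log₂(0.0098) = 0.06540
  -P(3)·log₂(P(3)) = -(0.4023)·log₂(0.4023) = 0.52848
  -P(4)·log₂(P(4)) = -(0.578)·log₂(0.578) = 0.45712
H(P) = 0.06592 + 0.06540 + 0.52848 + 0.45712 = 1.11692 bits

log₂(4) = 2.00000 bits

D_KL(P||U) = 2.00000 - 1.11692 = 0.88308 ≈ 0.8831 bits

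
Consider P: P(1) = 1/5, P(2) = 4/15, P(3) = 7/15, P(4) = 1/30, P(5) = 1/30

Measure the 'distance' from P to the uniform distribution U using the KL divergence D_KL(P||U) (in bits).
0.5088 bits

U(i) = 1/5 for all i

D_KL(P||U) = Σ P(x) log₂(P(x) / (1/5))
           = Σ P(x) log₂(P(x)) + log₂(5)
           = log₂(5) - H(P)

H(P) = -Σ P(x) log₂(P(x)):
  -P(1)·log₂(P(1)) = -(1/5)·log₂(1/5) = 0.46439
  -P(2)·log₂(P(2)) = -(4/15)·log₂(4/15) = 0.50850
  -P(3)·log₂(P(3)) = -(7/15)·log₂(7/15) = 0.51312
  -P(4)·log₂(P(4)) = -(1/30)·log₂(1/30) = 0.16356
  -P(5)·log₂(P(5)) = -(1/30)·log₂(1/30) = 0.16356
H(P) = 0.46439 + 0.50850 + 0.51312 + 0.16356 + 0.16356 = 1.81313 bits

log₂(5) = 2.32193 bits

D_KL(P||U) = 2.32193 - 1.81313 = 0.50880 ≈ 0.5088 bits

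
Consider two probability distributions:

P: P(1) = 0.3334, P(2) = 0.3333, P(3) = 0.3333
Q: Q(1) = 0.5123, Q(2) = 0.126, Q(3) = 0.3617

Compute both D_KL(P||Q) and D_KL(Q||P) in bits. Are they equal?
D_KL(P||Q) = 0.2218 bits, D_KL(Q||P) = 0.1833 bits. No, they are not equal.

D_KL(P||Q) = Σ P(x) log₂(P(x)/Q(x))

Computing term by term:
  P(1)·log₂(P(1)/Q(1)) = 0.3334·log₂(0.3334/0.5123) = -0.20662
  P(2)·log₂(P(2)/Q(2)) = 0.3333·log₂(0.3333/0.126) = 0.46775
  P(3)·log₂(P(3)/Q(3)) = 0.3333·log₂(0.3333/0.3617) = -0.03932

D_KL(P||Q) = -0.20662 + 0.46775 - 0.03932 = 0.22181 ≈ 0.2218 bits

D_KL(Q||P) = Σ Q(x) log₂(Q(x)/P(x))

Computing term by term:
  Q(1)·log₂(Q(1)/P(1)) = 0.5123·log₂(0.5123/0.3334) = 0.31749
  Q(2)·log₂(Q(2)/P(2)) = 0.126·log₂(0.126/0.3333) = -0.17683
  Q(3)·log₂(Q(3)/P(3)) = 0.3617·log₂(0.3617/0.3333) = 0.04267

D_KL(Q||P) = 0.31749 - 0.17683 + 0.04267 = 0.18333 ≈ 0.1833 bits

These are NOT equal (difference: 0.0385 bits). KL divergence is asymmetric: D_KL(P||Q) ≠ D_KL(Q||P) in general.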